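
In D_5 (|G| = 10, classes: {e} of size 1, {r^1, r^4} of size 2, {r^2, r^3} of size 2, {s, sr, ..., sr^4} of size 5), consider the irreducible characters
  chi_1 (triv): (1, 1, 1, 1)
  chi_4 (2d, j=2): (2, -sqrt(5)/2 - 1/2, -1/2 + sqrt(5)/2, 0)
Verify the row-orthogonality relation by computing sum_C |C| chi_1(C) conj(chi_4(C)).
Sum = 0; so <chi_1, chi_4> = 0 (distinct irreducibles are orthogonal).

Justification: Compute term by term over conjugacy classes (|C| * chi_1(C) * conj(chi_4(C))):
  1*(1)*conj(2) + 2*(1)*conj(-sqrt(5)/2 - 1/2) + 2*(1)*conj(-1/2 + sqrt(5)/2) + 5*(1)*conj(0)
  = (2) + (-sqrt(5) - 1) + (-1 + sqrt(5)) + (0)
  = 0.
Dividing by |G| = 10 gives 0/10 = 0, matching the row-orthogonality relation <chi_1, chi_4> = [chi_1 = chi_4].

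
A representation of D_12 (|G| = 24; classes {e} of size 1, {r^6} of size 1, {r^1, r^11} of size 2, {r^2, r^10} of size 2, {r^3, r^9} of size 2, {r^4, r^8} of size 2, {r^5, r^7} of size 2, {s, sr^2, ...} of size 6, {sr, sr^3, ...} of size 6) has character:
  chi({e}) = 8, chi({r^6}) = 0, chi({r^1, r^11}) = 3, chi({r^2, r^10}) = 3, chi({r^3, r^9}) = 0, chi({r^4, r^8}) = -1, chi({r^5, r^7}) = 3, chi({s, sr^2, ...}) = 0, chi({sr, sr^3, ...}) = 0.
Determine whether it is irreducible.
Not irreducible (reducible): <chi, chi> = 5 > 1.

Explanation: <chi, chi> = (1/|G|) sum_C |C| * |chi(C)|^2 = (1/24)[1*|8|^2 + 1*|0|^2 + 2*|3|^2 + 2*|3|^2 + 2*|0|^2 + 2*|-1|^2 + 2*|3|^2 + 6*|0|^2 + 6*|0|^2]
  = (1/24)[(64) + (0) + (18) + (18) + (0) + (2) + (18) + (0) + (0)] = 120/24 = 5.
A character is irreducible iff <chi, chi> = 1, so this representation is reducible.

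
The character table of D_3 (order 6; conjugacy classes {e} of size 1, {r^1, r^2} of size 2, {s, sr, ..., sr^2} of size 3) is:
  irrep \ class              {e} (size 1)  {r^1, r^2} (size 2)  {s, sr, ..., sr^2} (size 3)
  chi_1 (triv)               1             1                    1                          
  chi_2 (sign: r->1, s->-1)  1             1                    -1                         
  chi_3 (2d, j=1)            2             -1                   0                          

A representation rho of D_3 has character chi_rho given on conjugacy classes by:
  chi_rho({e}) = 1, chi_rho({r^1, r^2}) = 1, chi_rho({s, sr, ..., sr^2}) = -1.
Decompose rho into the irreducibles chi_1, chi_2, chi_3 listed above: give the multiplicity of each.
Multiplicities: chi_1: 0, chi_2: 1, chi_3: 0.

Derivation: Use <chi_rho, chi> = (1/|G|) sum_C |C| * chi_rho(C) * conj(chi(C)) with |G| = 6 for each irreducible chi in the table:
  <chi_rho, chi_1> = (1/6)[1*(1)*conj(1) + 2*(1)*conj(1) + 3*(-1)*conj(1)]
      = (1/6)[(1) + (2) + (-3)] = 0/6 = 0
  <chi_rho, chi_2> = (1/6)[1*(1)*conj(1) + 2*(1)*conj(1) + 3*(-1)*conj(-1)]
      = (1/6)[(1) + (2) + (3)] = 6/6 = 1
  <chi_rho, chi_3> = (1/6)[1*(1)*conj(2) + 2*(1)*conj(-1) + 3*(-1)*conj(0)]
      = (1/6)[(2) + (-2) + (0)] = 0/6 = 0
Dimension check: dim(rho) = sum (mult * dim) = 0*1 + 1*1 + 0*2 = 1 = chi_rho(e) = 1.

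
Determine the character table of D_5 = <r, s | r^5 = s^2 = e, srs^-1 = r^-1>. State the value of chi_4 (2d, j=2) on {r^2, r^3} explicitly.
Conjugacy classes: {e} of size 1, {r^1, r^4} of size 2, {r^2, r^3} of size 2, {s, sr, ..., sr^4} of size 5.
Character table:
  irrep \ class              {e} (size 1)  {r^1, r^4} (size 2)  {r^2, r^3} (size 2)  {s, sr, ..., sr^4} (size 5)
  chi_1 (triv)               1             1                    1                    1                          
  chi_2 (sign: r->1, s->-1)  1             1                    1                    -1                         
  chi_3 (2d, j=1)            2             -1/2 + sqrt(5)/2     -sqrt(5)/2 - 1/2     0                          
  chi_4 (2d, j=2)            2             -sqrt(5)/2 - 1/2     -1/2 + sqrt(5)/2     0                          

Spot check: chi_4 (2d, j=2) on {r^2, r^3} = -1/2 + sqrt(5)/2.

Details: D_5 has order 2*5 = 10 with 4 conjugacy classes, hence 4 irreducibles. Sum of squared dims 1 + 1 + 4 + 4 = 10 = |G|. Linear characters come from the abelianisation; the 2-dimensional irreps have character r^k -> 2*cos(2*pi*j*k/5), reflections -> 0.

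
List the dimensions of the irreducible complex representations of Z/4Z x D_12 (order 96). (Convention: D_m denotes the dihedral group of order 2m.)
Dimensions: 1, 1, 1, 1, 1, 1, 1, 1, 1, 1, 1, 1, 1, 1, 1, 1, 2, 2, 2, 2, 2, 2, 2, 2, 2, 2, 2, 2, 2, 2, 2, 2, 2, 2, 2, 2

Solution. There are 36 irreducibles (= number of conjugacy classes). Their dimensions d_i satisfy sum d_i^2 = |G| = 96: 1 + 1 + 1 + 1 + 1 + 1 + 1 + 1 + 1 + 1 + 1 + 1 + 1 + 1 + 1 + 1 + 4 + 4 + 4 + 4 + 4 + 4 + 4 + 4 + 4 + 4 + 4 + 4 + 4 + 4 + 4 + 4 + 4 + 4 + 4 + 4 = 96. (For the product with Z/4Z: each of the 4 1-dim characters of Z/4Z tensors with each irrep of D_12, giving 4 copies of each D_12-dimension.)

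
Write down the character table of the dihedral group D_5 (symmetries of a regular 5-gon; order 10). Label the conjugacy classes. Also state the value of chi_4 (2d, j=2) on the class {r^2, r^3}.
Conjugacy classes: {e} of size 1, {r^1, r^4} of size 2, {r^2, r^3} of size 2, {s, sr, ..., sr^4} of size 5.
Character table:
  irrep \ class              {e} (size 1)  {r^1, r^4} (size 2)  {r^2, r^3} (size 2)  {s, sr, ..., sr^4} (size 5)
  chi_1 (triv)               1             1                    1                    1                          
  chi_2 (sign: r->1, s->-1)  1             1                    1                    -1                         
  chi_3 (2d, j=1)            2             -1/2 + sqrt(5)/2     -sqrt(5)/2 - 1/2     0                          
  chi_4 (2d, j=2)            2             -sqrt(5)/2 - 1/2     -1/2 + sqrt(5)/2     0                          

Spot check: chi_4 (2d, j=2) on {r^2, r^3} = -1/2 + sqrt(5)/2.

Solution. D_5 has order 2*5 = 10 with 4 conjugacy classes, hence 4 irreducibles. Sum of squared dims 1 + 1 + 4 + 4 = 10 = |G|. Linear characters come from the abelianisation; the 2-dimensional irreps have character r^k -> 2*cos(2*pi*j*k/5), reflections -> 0.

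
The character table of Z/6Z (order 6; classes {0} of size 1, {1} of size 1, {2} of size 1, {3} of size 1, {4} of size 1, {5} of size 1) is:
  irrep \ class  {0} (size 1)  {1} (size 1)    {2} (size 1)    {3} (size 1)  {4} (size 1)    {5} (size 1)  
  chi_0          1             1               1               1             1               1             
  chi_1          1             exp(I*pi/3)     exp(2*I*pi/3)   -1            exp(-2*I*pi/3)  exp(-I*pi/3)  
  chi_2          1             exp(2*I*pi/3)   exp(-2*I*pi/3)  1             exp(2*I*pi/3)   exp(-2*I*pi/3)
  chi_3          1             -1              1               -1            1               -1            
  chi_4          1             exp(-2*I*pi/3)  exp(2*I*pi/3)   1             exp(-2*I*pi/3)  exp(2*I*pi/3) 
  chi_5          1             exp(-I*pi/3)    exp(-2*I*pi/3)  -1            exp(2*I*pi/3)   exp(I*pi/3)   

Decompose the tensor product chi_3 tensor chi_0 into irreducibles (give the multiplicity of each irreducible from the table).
chi_3 tensor chi_0 = chi_3 (all other irreducibles have multiplicity 0).

Explanation: The character of a tensor product is the pointwise product (chi_3 * chi_0)(C) = chi_3(C) * chi_0(C):
  {0}: (1)*(1), {1}: (-1)*(1), {2}: (1)*(1), {3}: (-1)*(1), {4}: (1)*(1), {5}: (-1)*(1)
so (chi_3 * chi_0) takes values
  {0} -> 1, {1} -> -1, {2} -> 1, {3} -> -1, {4} -> 1, {5} -> -1.
Now take the inner product of this character with each irreducible chi from the table, <chi_3*chi_0, chi> = (1/6) sum_C |C| (chi_3*chi_0)(C) conj(chi(C)):
  <chi_3*chi_0, chi_0> = (1/6)[1*(1)*conj(1) + 1*(-1)*conj(1) + 1*(1)*conj(1) + 1*(-1)*conj(1) + 1*(1)*conj(1) + 1*(-1)*conj(1)]
      = (1/6)[(1) + (-1) + (1) + (-1) + (1) + (-1)] = 0/6 = 0
  <chi_3*chi_0, chi_1> = (1/6)[1*(1)*conj(1) + 1*(-1)*conj(exp(I*pi/3)) + 1*(1)*conj(exp(2*I*pi/3)) + 1*(-1)*conj(-1) + 1*(1)*conj(exp(-2*I*pi/3)) + 1*(-1)*conj(exp(-I*pi/3))]
      = (1/6)[(1) + (-exp(-I*pi/3)) + (exp(-2*I*pi/3)) + (1) + (exp(2*I*pi/3)) + (-exp(I*pi/3))] = 0/6 = 0
  <chi_3*chi_0, chi_2> = (1/6)[1*(1)*conj(1) + 1*(-1)*conj(exp(2*I*pi/3)) + 1*(1)*conj(exp(-2*I*pi/3)) + 1*(-1)*conj(1) + 1*(1)*conj(exp(2*I*pi/3)) + 1*(-1)*conj(exp(-2*I*pi/3))]
      = (1/6)[(1) + (-exp(-2*I*pi/3)) + (exp(2*I*pi/3)) + (-1) + (exp(-2*I*pi/3)) + (-exp(2*I*pi/3))] = 0/6 = 0
  <chi_3*chi_0, chi_3> = (1/6)[1*(1)*conj(1) + 1*(-1)*conj(-1) + 1*(1)*conj(1) + 1*(-1)*conj(-1) + 1*(1)*conj(1) + 1*(-1)*conj(-1)]
      = (1/6)[(1) + (1) + (1) + (1) + (1) + (1)] = 6/6 = 1
  <chi_3*chi_0, chi_4> = (1/6)[1*(1)*conj(1) + 1*(-1)*conj(exp(-2*I*pi/3)) + 1*(1)*conj(exp(2*I*pi/3)) + 1*(-1)*conj(1) + 1*(1)*conj(exp(-2*I*pi/3)) + 1*(-1)*conj(exp(2*I*pi/3))]
      = (1/6)[(1) + (-exp(2*I*pi/3)) + (exp(-2*I*pi/3)) + (-1) + (exp(2*I*pi/3)) + (-exp(-2*I*pi/3))] = 0/6 = 0
  <chi_3*chi_0, chi_5> = (1/6)[1*(1)*conj(1) + 1*(-1)*conj(exp(-I*pi/3)) + 1*(1)*conj(exp(-2*I*pi/3)) + 1*(-1)*conj(-1) + 1*(1)*conj(exp(2*I*pi/3)) + 1*(-1)*conj(exp(I*pi/3))]
      = (1/6)[(1) + (-exp(I*pi/3)) + (exp(2*I*pi/3)) + (1) + (exp(-2*I*pi/3)) + (-exp(-I*pi/3))] = 0/6 = 0
(Exp terms are combined using exp(i*s)*conj(exp(i*t)) = exp(i*(s-t)), and sums of them are collapsed using the identity that for every m > 1 the m distinct m-th roots of unity sum to 0, e.g. 1 + exp(2*I*pi/3) + exp(-2*I*pi/3) = 0.)
Hence the multiplicities are chi_3: 1. Dimension check: dim(chi_3)*dim(chi_0) = 1*1 = 1 and sum (mult * dim) = 1*1 = 1.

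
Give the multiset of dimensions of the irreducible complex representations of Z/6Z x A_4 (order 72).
Dimensions: 1, 1, 1, 1, 1, 1, 1, 1, 1, 1, 1, 1, 1, 1, 1, 1, 1, 1, 3, 3, 3, 3, 3, 3

Details: There are 24 irreducibles (= number of conjugacy classes). Their dimensions d_i satisfy sum d_i^2 = |G| = 72: 1 + 1 + 1 + 1 + 1 + 1 + 1 + 1 + 1 + 1 + 1 + 1 + 1 + 1 + 1 + 1 + 1 + 1 + 9 + 9 + 9 + 9 + 9 + 9 = 72. (For the product with Z/6Z: each of the 6 1-dim characters of Z/6Z tensors with each irrep of A_4, giving 6 copies of each A_4-dimension.)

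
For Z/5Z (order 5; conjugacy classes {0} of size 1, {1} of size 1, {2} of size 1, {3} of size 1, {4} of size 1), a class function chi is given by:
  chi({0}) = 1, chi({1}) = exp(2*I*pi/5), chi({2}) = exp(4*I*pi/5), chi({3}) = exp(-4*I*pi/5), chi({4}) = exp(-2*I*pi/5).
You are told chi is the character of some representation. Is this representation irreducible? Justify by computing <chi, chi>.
Irreducible: <chi, chi> = 1.

Justification: <chi, chi> = (1/|G|) sum_C |C| * |chi(C)|^2 = (1/5)[1*|1|^2 + 1*|exp(2*I*pi/5)|^2 + 1*|exp(4*I*pi/5)|^2 + 1*|exp(-4*I*pi/5)|^2 + 1*|exp(-2*I*pi/5)|^2]
  = (1/5)[(1) + (1) + (1) + (1) + (1)] = 5/5 = 1.
(Exp terms are combined using exp(i*s)*conj(exp(i*t)) = exp(i*(s-t)), and sums of them are collapsed using the identity that for every m > 1 the m distinct m-th roots of unity sum to 0, e.g. 1 + exp(2*I*pi/3) + exp(-2*I*pi/3) = 0.)
A character is irreducible iff <chi, chi> = 1, so this representation is irreducible.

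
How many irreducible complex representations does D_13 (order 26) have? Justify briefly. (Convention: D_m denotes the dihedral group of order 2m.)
8

Proof sketch: The number of irreducible complex representations of a finite group equals its number of conjugacy classes. D_13 has 8 conjugacy classes ((n+3)/2 for n odd), so D_13 (order 26) has exactly 8 irreducible complex representations.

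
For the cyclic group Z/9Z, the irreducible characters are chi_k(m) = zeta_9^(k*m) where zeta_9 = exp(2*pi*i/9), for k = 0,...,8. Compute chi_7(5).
chi_7(5) = zeta_9^35 = exp(-2*I*pi/9)

Working: chi_7(5) = zeta_9^(7*5) = zeta_9^35. Since zeta_9^9 = 1, this equals zeta_9^8 = exp(2*pi*i*8/9) = exp(-2*I*pi/9).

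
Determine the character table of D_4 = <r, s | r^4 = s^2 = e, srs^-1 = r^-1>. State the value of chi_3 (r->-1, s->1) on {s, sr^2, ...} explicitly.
Conjugacy classes: {e} of size 1, {r^2} of size 1, {r^1, r^3} of size 2, {s, sr^2, ...} of size 2, {sr, sr^3, ...} of size 2.
Character table:
  irrep \ class              {e} (size 1)  {r^2} (size 1)  {r^1, r^3} (size 2)  {s, sr^2, ...} (size 2)  {sr, sr^3, ...} (size 2)
  chi_1 (triv)               1             1               1                    1                        1                       
  chi_2 (sign: r->1, s->-1)  1             1               1                    -1                       -1                      
  chi_3 (r->-1, s->1)        1             1               -1                   1                        -1                      
  chi_4 (r->-1, s->-1)       1             1               -1                   -1                       1                       
  chi_5 (2d, j=1)            2             -2              0                    0                        0                       

Spot check: chi_3 (r->-1, s->1) on {s, sr^2, ...} = 1.

Why: D_4 has order 2*4 = 8 with 5 conjugacy classes, hence 5 irreducibles. Sum of squared dims 1 + 1 + 1 + 1 + 4 = 8 = |G|. Linear characters come from the abelianisation; the 2-dimensional irreps have character r^k -> 2*cos(2*pi*j*k/4), reflections -> 0.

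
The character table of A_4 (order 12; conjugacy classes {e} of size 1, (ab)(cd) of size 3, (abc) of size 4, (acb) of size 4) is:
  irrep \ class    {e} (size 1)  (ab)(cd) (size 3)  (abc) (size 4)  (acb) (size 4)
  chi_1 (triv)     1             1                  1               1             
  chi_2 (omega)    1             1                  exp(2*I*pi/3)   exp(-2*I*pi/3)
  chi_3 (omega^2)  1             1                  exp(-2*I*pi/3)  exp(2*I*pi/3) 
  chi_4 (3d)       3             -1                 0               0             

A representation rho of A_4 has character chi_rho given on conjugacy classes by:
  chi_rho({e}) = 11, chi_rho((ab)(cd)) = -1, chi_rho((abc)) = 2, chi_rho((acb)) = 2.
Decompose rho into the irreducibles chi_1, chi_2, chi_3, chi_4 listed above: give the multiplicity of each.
Multiplicities: chi_1: 2, chi_2: 0, chi_3: 0, chi_4: 3.

Why: Use <chi_rho, chi> = (1/|G|) sum_C |C| * chi_rho(C) * conj(chi(C)) with |G| = 12 for each irreducible chi in the table:
  <chi_rho, chi_1> = (1/12)[1*(11)*conj(1) + 3*(-1)*conj(1) + 4*(2)*conj(1) + 4*(2)*conj(1)]
      = (1/12)[(11) + (-3) + (8) + (8)] = 24/12 = 2
  <chi_rho, chi_2> = (1/12)[1*(11)*conj(1) + 3*(-1)*conj(1) + 4*(2)*conj(exp(2*I*pi/3)) + 4*(2)*conj(exp(-2*I*pi/3))]
      = (1/12)[(11) + (-3) + (8*exp(-2*I*pi/3)) + (8*exp(2*I*pi/3))] = 0/12 = 0
  <chi_rho, chi_3> = (1/12)[1*(11)*conj(1) + 3*(-1)*conj(1) + 4*(2)*conj(exp(-2*I*pi/3)) + 4*(2)*conj(exp(2*I*pi/3))]
      = (1/12)[(11) + (-3) + (8*exp(2*I*pi/3)) + (8*exp(-2*I*pi/3))] = 0/12 = 0
  <chi_rho, chi_4> = (1/12)[1*(11)*conj(3) + 3*(-1)*conj(-1) + 4*(2)*conj(0) + 4*(2)*conj(0)]
      = (1/12)[(33) + (3) + (0) + (0)] = 36/12 = 3
(Exp terms are combined using exp(i*s)*conj(exp(i*t)) = exp(i*(s-t)), and sums of them are collapsed using the identity that for every m > 1 the m distinct m-th roots of unity sum to 0, e.g. 1 + exp(2*I*pi/3) + exp(-2*I*pi/3) = 0.)
Dimension check: dim(rho) = sum (mult * dim) = 2*1 + 0*1 + 0*1 + 3*3 = 11 = chi_rho(e) = 11.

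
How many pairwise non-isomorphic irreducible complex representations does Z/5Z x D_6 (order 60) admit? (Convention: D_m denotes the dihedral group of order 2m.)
30

Details: The number of irreducible complex representations of a finite group equals its number of conjugacy classes. For a direct product, #classes(G x H) = #classes(G) * #classes(H). Z/5Z has 5 classes (abelian), D_6 has 6 classes, so 5 * 6 = 30, so Z/5Z x D_6 (order 60) has exactly 30 irreducible complex representations.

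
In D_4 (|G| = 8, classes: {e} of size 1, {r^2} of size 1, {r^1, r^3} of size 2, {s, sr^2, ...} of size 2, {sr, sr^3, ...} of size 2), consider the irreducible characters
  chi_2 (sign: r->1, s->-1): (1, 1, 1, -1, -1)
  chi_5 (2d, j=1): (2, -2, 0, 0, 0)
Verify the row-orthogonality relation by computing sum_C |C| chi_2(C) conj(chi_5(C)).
Sum = 0; so <chi_2, chi_5> = 0 (distinct irreducibles are orthogonal).

Why: Compute term by term over conjugacy classes (|C| * chi_2(C) * conj(chi_5(C))):
  1*(1)*conj(2) + 1*(1)*conj(-2) + 2*(1)*conj(0) + 2*(-1)*conj(0) + 2*(-1)*conj(0)
  = (2) + (-2) + (0) + (0) + (0)
  = 0.
Dividing by |G| = 8 gives 0/8 = 0, matching the row-orthogonality relation <chi_2, chi_5> = [chi_2 = chi_5].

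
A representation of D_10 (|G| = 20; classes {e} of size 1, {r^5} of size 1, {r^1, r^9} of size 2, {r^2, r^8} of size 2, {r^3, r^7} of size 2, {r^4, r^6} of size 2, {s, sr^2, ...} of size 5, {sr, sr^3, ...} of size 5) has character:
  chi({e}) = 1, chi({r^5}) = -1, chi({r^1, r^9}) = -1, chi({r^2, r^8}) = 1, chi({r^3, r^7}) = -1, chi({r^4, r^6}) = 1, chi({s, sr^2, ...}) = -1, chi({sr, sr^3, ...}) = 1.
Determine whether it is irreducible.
Irreducible: <chi, chi> = 1.

Working: <chi, chi> = (1/|G|) sum_C |C| * |chi(C)|^2 = (1/20)[1*|1|^2 + 1*|-1|^2 + 2*|-1|^2 + 2*|1|^2 + 2*|-1|^2 + 2*|1|^2 + 5*|-1|^2 + 5*|1|^2]
  = (1/20)[(1) + (1) + (2) + (2) + (2) + (2) + (5) + (5)] = 20/20 = 1.
A character is irreducible iff <chi, chi> = 1, so this representation is irreducible.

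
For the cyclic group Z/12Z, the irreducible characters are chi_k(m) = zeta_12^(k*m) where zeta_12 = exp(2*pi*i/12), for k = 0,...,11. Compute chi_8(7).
chi_8(7) = zeta_12^56 = exp(-2*I*pi/3)

Justification: chi_8(7) = zeta_12^(8*7) = zeta_12^56. Since zeta_12^12 = 1, this equals zeta_12^8 = exp(2*pi*i*8/12) = exp(-2*I*pi/3).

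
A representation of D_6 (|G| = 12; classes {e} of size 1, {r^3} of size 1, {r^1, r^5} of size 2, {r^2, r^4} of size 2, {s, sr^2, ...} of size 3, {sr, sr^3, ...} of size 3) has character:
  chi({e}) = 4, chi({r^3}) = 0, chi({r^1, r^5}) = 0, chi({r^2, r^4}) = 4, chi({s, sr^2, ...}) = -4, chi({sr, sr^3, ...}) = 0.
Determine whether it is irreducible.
Not irreducible (reducible): <chi, chi> = 8 > 1.

Solution. <chi, chi> = (1/|G|) sum_C |C| * |chi(C)|^2 = (1/12)[1*|4|^2 + 1*|0|^2 + 2*|0|^2 + 2*|4|^2 + 3*|-4|^2 + 3*|0|^2]
  = (1/12)[(16) + (0) + (0) + (32) + (48) + (0)] = 96/12 = 8.
A character is irreducible iff <chi, chi> = 1, so this representation is reducible.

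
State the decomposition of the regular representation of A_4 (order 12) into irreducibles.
Each irreducible V_i of dimension d_i appears with multiplicity d_i, i.e. rho_reg = (direct sum over all irreducibles V_i) d_i V_i. The irreducible dimensions for A_4 are 1, 1, 1, 3: 3 irreducibles of dimension 1, each with multiplicity 1; 1 irreducible of dimension 3, with multiplicity 3. Total dimension 3*1*1 + 1*3*3 = 12 = |G|.

Derivation: General theorem: in the regular representation of a finite group G, each irreducible appears with multiplicity equal to its dimension. Check: dim(rho_reg) = sum d_i^2 = 1 + 1 + 1 + 9 = 12 = |G|.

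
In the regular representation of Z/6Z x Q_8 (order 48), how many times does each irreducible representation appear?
Each irreducible V_i of dimension d_i appears with multiplicity d_i, i.e. rho_reg = (direct sum over all irreducibles V_i) d_i V_i. The irreducible dimensions for Z/6Z x Q_8 are 1, 1, 1, 1, 1, 1, 1, 1, 1, 1, 1, 1, 1, 1, 1, 1, 1, 1, 1, 1, 1, 1, 1, 1, 2, 2, 2, 2, 2, 2: 24 irreducibles of dimension 1, each with multiplicity 1; 6 irreducibles of dimension 2, each with multiplicity 2. Total dimension 24*1*1 + 6*2*2 = 48 = |G|.

Derivation: General theorem: in the regular representation of a finite group G, each irreducible appears with multiplicity equal to its dimension. Check: dim(rho_reg) = sum d_i^2 = 1 + 1 + 1 + 1 + 1 + 1 + 1 + 1 + 1 + 1 + 1 + 1 + 1 + 1 + 1 + 1 + 1 + 1 + 1 + 1 + 1 + 1 + 1 + 1 + 4 + 4 + 4 + 4 + 4 + 4 = 48 = |G|.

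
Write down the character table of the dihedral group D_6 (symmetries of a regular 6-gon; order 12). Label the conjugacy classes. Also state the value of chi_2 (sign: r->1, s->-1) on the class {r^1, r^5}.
Conjugacy classes: {e} of size 1, {r^3} of size 1, {r^1, r^5} of size 2, {r^2, r^4} of size 2, {s, sr^2, ...} of size 3, {sr, sr^3, ...} of size 3.
Character table:
  irrep \ class              {e} (size 1)  {r^3} (size 1)  {r^1, r^5} (size 2)  {r^2, r^4} (size 2)  {s, sr^2, ...} (size 3)  {sr, sr^3, ...} (size 3)
  chi_1 (triv)               1             1               1                    1                    1                        1                       
  chi_2 (sign: r->1, s->-1)  1             1               1                    1                    -1                       -1                      
  chi_3 (r->-1, s->1)        1             -1              -1                   1                    1                        -1                      
  chi_4 (r->-1, s->-1)       1             -1              -1                   1                    -1                       1                       
  chi_5 (2d, j=1)            2             -2              1                    -1                   0                        0                       
  chi_6 (2d, j=2)            2             2               -1                   -1                   0                        0                       

Spot check: chi_2 (sign: r->1, s->-1) on {r^1, r^5} = 1.

Reasoning: D_6 has order 2*6 = 12 with 6 conjugacy classes, hence 6 irreducibles. Sum of squared dims 1 + 1 + 1 + 1 + 4 + 4 = 12 = |G|. Linear characters come from the abelianisation; the 2-dimensional irreps have character r^k -> 2*cos(2*pi*j*k/6), reflections -> 0.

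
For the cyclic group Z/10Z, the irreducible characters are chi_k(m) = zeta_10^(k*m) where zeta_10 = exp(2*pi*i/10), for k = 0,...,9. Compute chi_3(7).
chi_3(7) = zeta_10^21 = exp(I*pi/5)

Why: chi_3(7) = zeta_10^(3*7) = zeta_10^21. Since zeta_10^10 = 1, this equals zeta_10^1 = exp(2*pi*i*1/10) = exp(I*pi/5).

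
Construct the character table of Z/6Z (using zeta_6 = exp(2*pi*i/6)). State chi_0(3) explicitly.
Character table of Z/6Z (irreps indexed chi_0,...,chi_5 with chi_k(m) = zeta_6^(k*m), zeta_6 = exp(2*pi*i/6)):
  irrep \ class  {0} (size 1)  {1} (size 1)    {2} (size 1)    {3} (size 1)  {4} (size 1)    {5} (size 1)  
  chi_0          1             1               1               1             1               1             
  chi_1          1             exp(I*pi/3)     exp(2*I*pi/3)   -1            exp(-2*I*pi/3)  exp(-I*pi/3)  
  chi_2          1             exp(2*I*pi/3)   exp(-2*I*pi/3)  1             exp(2*I*pi/3)   exp(-2*I*pi/3)
  chi_3          1             -1              1               -1            1               -1            
  chi_4          1             exp(-2*I*pi/3)  exp(2*I*pi/3)   1             exp(-2*I*pi/3)  exp(2*I*pi/3) 
  chi_5          1             exp(-I*pi/3)    exp(-2*I*pi/3)  -1            exp(2*I*pi/3)   exp(I*pi/3)   

Spot check: chi_0(3) = zeta_6^(0*3) = zeta_6^0 = 1.

Explanation: Z/6Z is abelian, so all 6 irreducible complex representations are 1-dimensional. They are given by chi_k(m) = zeta_6^(k*m) for k = 0,...,5. Row orthogonality: sum_m chi_k(m) conj(chi_l(m)) = 6 * [k = l].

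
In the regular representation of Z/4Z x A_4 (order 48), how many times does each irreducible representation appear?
Each irreducible V_i of dimension d_i appears with multiplicity d_i, i.e. rho_reg = (direct sum over all irreducibles V_i) d_i V_i. The irreducible dimensions for Z/4Z x A_4 are 1, 1, 1, 1, 1, 1, 1, 1, 1, 1, 1, 1, 3, 3, 3, 3: 12 irreducibles of dimension 1, each with multiplicity 1; 4 irreducibles of dimension 3, each with multiplicity 3. Total dimension 12*1*1 + 4*3*3 = 48 = |G|.

Justification: General theorem: in the regular representation of a finite group G, each irreducible appears with multiplicity equal to its dimension. Check: dim(rho_reg) = sum d_i^2 = 1 + 1 + 1 + 1 + 1 + 1 + 1 + 1 + 1 + 1 + 1 + 1 + 9 + 9 + 9 + 9 = 48 = |G|.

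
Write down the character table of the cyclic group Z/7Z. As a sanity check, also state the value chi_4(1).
Character table of Z/7Z (irreps indexed chi_0,...,chi_6 with chi_k(m) = zeta_7^(k*m), zeta_7 = exp(2*pi*i/7)):
  irrep \ class  {0} (size 1)  {1} (size 1)    {2} (size 1)    {3} (size 1)    {4} (size 1)    {5} (size 1)    {6} (size 1)  
  chi_0          1             1               1               1               1               1               1             
  chi_1          1             exp(2*I*pi/7)   exp(4*I*pi/7)   exp(6*I*pi/7)   exp(-6*I*pi/7)  exp(-4*I*pi/7)  exp(-2*I*pi/7)
  chi_2          1             exp(4*I*pi/7)   exp(-6*I*pi/7)  exp(-2*I*pi/7)  exp(2*I*pi/7)   exp(6*I*pi/7)   exp(-4*I*pi/7)
  chi_3          1             exp(6*I*pi/7)   exp(-2*I*pi/7)  exp(4*I*pi/7)   exp(-4*I*pi/7)  exp(2*I*pi/7)   exp(-6*I*pi/7)
  chi_4          1             exp(-6*I*pi/7)  exp(2*I*pi/7)   exp(-4*I*pi/7)  exp(4*I*pi/7)   exp(-2*I*pi/7)  exp(6*I*pi/7) 
  chi_5          1             exp(-4*I*pi/7)  exp(6*I*pi/7)   exp(2*I*pi/7)   exp(-2*I*pi/7)  exp(-6*I*pi/7)  exp(4*I*pi/7) 
  chi_6          1             exp(-2*I*pi/7)  exp(-4*I*pi/7)  exp(-6*I*pi/7)  exp(6*I*pi/7)   exp(4*I*pi/7)   exp(2*I*pi/7) 

Spot check: chi_4(1) = zeta_7^(4*1) = zeta_7^4 = exp(-6*I*pi/7).

Derivation: Z/7Z is abelian, so all 7 irreducible complex representations are 1-dimensional. They are given by chi_k(m) = zeta_7^(k*m) for k = 0,...,6. Row orthogonality: sum_m chi_k(m) conj(chi_l(m)) = 7 * [k = l].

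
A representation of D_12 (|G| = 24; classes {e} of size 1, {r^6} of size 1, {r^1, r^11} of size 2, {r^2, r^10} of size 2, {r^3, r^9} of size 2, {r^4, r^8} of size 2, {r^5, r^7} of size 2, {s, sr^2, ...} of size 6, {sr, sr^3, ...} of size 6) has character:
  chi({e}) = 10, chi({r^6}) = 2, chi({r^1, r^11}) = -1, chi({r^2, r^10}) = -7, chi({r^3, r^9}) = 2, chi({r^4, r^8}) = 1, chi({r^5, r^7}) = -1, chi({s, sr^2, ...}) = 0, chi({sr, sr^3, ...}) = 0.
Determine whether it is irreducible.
Not irreducible (reducible): <chi, chi> = 9 > 1.

Solution. <chi, chi> = (1/|G|) sum_C |C| * |chi(C)|^2 = (1/24)[1*|10|^2 + 1*|2|^2 + 2*|-1|^2 + 2*|-7|^2 + 2*|2|^2 + 2*|1|^2 + 2*|-1|^2 + 6*|0|^2 + 6*|0|^2]
  = (1/24)[(100) + (4) + (2) + (98) + (8) + (2) + (2) + (0) + (0)] = 216/24 = 9.
A character is irreducible iff <chi, chi> = 1, so this representation is reducible.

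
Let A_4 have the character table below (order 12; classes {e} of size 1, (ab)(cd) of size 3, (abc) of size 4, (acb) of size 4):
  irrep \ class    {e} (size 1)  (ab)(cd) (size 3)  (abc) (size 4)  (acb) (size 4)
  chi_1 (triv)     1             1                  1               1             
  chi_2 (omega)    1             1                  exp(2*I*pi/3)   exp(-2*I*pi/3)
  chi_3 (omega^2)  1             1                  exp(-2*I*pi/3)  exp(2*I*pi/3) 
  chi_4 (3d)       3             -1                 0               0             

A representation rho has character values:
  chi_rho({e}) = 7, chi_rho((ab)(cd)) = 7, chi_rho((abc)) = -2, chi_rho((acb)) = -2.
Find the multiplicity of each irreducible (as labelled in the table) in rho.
Multiplicities: chi_1: 1, chi_2: 3, chi_3: 3, chi_4: 0.

Reasoning: Use <chi_rho, chi> = (1/|G|) sum_C |C| * chi_rho(C) * conj(chi(C)) with |G| = 12 for each irreducible chi in the table:
  <chi_rho, chi_1> = (1/12)[1*(7)*conj(1) + 3*(7)*conj(1) + 4*(-2)*conj(1) + 4*(-2)*conj(1)]
      = (1/12)[(7) + (21) + (-8) + (-8)] = 12/12 = 1
  <chi_rho, chi_2> = (1/12)[1*(7)*conj(1) + 3*(7)*conj(1) + 4*(-2)*conj(exp(2*I*pi/3)) + 4*(-2)*conj(exp(-2*I*pi/3))]
      = (1/12)[(7) + (21) + (12 + 4*exp(-2*I*pi/3) + 12*exp(2*I*pi/3)) + (12 + 12*exp(-2*I*pi/3) + 4*exp(2*I*pi/3))] = 36/12 = 3
  <chi_rho, chi_3> = (1/12)[1*(7)*conj(1) + 3*(7)*conj(1) + 4*(-2)*conj(exp(-2*I*pi/3)) + 4*(-2)*conj(exp(2*I*pi/3))]
      = (1/12)[(7) + (21) + (12 + 12*exp(-2*I*pi/3) + 4*exp(2*I*pi/3)) + (12 + 4*exp(-2*I*pi/3) + 12*exp(2*I*pi/3))] = 36/12 = 3
  <chi_rho, chi_4> = (1/12)[1*(7)*conj(3) + 3*(7)*conj(-1) + 4*(-2)*conj(0) + 4*(-2)*conj(0)]
      = (1/12)[(21) + (-21) + (0) + (0)] = 0/12 = 0
(Exp terms are combined using exp(i*s)*conj(exp(i*t)) = exp(i*(s-t)), and sums of them are collapsed using the identity that for every m > 1 the m distinct m-th roots of unity sum to 0, e.g. 1 + exp(2*I*pi/3) + exp(-2*I*pi/3) = 0.)
Dimension check: dim(rho) = sum (mult * dim) = 1*1 + 3*1 + 3*1 + 0*3 = 7 = chi_rho(e) = 7.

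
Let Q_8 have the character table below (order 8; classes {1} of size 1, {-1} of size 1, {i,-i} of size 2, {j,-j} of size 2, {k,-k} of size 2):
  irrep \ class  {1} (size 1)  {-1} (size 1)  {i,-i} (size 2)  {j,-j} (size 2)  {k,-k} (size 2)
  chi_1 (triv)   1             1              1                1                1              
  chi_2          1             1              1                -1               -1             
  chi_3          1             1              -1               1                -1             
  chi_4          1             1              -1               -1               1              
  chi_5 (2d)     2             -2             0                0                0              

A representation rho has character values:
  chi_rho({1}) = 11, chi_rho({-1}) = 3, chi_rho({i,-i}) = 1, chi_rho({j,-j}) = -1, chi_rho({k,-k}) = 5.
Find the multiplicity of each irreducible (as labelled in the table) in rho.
Multiplicities: chi_1: 3, chi_2: 1, chi_3: 0, chi_4: 3, chi_5: 2.

Derivation: Use <chi_rho, chi> = (1/|G|) sum_C |C| * chi_rho(C) * conj(chi(C)) with |G| = 8 for each irreducible chi in the table:
  <chi_rho, chi_1> = (1/8)[1*(11)*conj(1) + 1*(3)*conj(1) + 2*(1)*conj(1) + 2*(-1)*conj(1) + 2*(5)*conj(1)]
      = (1/8)[(11) + (3) + (2) + (-2) + (10)] = 24/8 = 3
  <chi_rho, chi_2> = (1/8)[1*(11)*conj(1) + 1*(3)*conj(1) + 2*(1)*conj(1) + 2*(-1)*conj(-1) + 2*(5)*conj(-1)]
      = (1/8)[(11) + (3) + (2) + (2) + (-10)] = 8/8 = 1
  <chi_rho, chi_3> = (1/8)[1*(11)*conj(1) + 1*(3)*conj(1) + 2*(1)*conj(-1) + 2*(-1)*conj(1) + 2*(5)*conj(-1)]
      = (1/8)[(11) + (3) + (-2) + (-2) + (-10)] = 0/8 = 0
  <chi_rho, chi_4> = (1/8)[1*(11)*conj(1) + 1*(3)*conj(1) + 2*(1)*conj(-1) + 2*(-1)*conj(-1) + 2*(5)*conj(1)]
      = (1/8)[(11) + (3) + (-2) + (2) + (10)] = 24/8 = 3
  <chi_rho, chi_5> = (1/8)[1*(11)*conj(2) + 1*(3)*conj(-2) + 2*(1)*conj(0) + 2*(-1)*conj(0) + 2*(5)*conj(0)]
      = (1/8)[(22) + (-6) + (0) + (0) + (0)] = 16/8 = 2
Dimension check: dim(rho) = sum (mult * dim) = 3*1 + 1*1 + 0*1 + 3*1 + 2*2 = 11 = chi_rho(e) = 11.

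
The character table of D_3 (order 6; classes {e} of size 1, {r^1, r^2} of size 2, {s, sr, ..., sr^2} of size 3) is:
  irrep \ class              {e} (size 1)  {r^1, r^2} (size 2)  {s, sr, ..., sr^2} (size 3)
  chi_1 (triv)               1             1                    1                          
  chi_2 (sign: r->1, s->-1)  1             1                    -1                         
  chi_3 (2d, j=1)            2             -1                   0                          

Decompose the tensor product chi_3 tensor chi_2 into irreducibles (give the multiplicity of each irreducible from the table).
chi_3 tensor chi_2 = chi_3 (all other irreducibles have multiplicity 0).

Proof sketch: The character of a tensor product is the pointwise product (chi_3 * chi_2)(C) = chi_3(C) * chi_2(C):
  {e}: (2)*(1), {r^1, r^2}: (-1)*(1), {s, sr, ..., sr^2}: (0)*(-1)
so (chi_3 * chi_2) takes values
  {e} -> 2, {r^1, r^2} -> -1, {s, sr, ..., sr^2} -> 0.
Now take the inner product of this character with each irreducible chi from the table, <chi_3*chi_2, chi> = (1/6) sum_C |C| (chi_3*chi_2)(C) conj(chi(C)):
  <chi_3*chi_2, chi_1> = (1/6)[1*(2)*conj(1) + 2*(-1)*conj(1) + 3*(0)*conj(1)]
      = (1/6)[(2) + (-2) + (0)] = 0/6 = 0
  <chi_3*chi_2, chi_2> = (1/6)[1*(2)*conj(1) + 2*(-1)*conj(1) + 3*(0)*conj(-1)]
      = (1/6)[(2) + (-2) + (0)] = 0/6 = 0
  <chi_3*chi_2, chi_3> = (1/6)[1*(2)*conj(2) + 2*(-1)*conj(-1) + 3*(0)*conj(0)]
      = (1/6)[(4) + (2) + (0)] = 6/6 = 1
Hence the multiplicities are chi_3: 1. Dimension check: dim(chi_3)*dim(chi_2) = 2*1 = 2 and sum (mult * dim) = 1*2 = 2.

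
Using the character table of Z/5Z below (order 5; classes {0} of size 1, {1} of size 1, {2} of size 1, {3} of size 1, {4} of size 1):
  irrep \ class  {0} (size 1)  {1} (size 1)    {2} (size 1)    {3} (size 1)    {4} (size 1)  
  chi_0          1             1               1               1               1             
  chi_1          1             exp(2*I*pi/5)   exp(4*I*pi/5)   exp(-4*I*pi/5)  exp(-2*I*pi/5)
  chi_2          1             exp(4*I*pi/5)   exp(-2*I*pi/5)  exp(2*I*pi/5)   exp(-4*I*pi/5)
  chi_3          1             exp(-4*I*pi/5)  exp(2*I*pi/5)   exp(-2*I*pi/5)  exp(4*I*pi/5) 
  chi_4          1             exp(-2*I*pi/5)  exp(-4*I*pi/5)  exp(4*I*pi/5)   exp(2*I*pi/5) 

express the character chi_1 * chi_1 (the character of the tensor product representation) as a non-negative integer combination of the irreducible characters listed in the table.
chi_1 tensor chi_1 = chi_2 (all other irreducibles have multiplicity 0).

Details: The character of a tensor product is the pointwise product (chi_1 * chi_1)(C) = chi_1(C) * chi_1(C):
  {0}: (1)*(1), {1}: (exp(2*I*pi/5))*(exp(2*I*pi/5)), {2}: (exp(4*I*pi/5))*(exp(4*I*pi/5)), {3}: (exp(-4*I*pi/5))*(exp(-4*I*pi/5)), {4}: (exp(-2*I*pi/5))*(exp(-2*I*pi/5))
so (chi_1 * chi_1) takes values
  {0} -> 1, {1} -> exp(4*I*pi/5), {2} -> exp(-2*I*pi/5), {3} -> exp(2*I*pi/5), {4} -> exp(-4*I*pi/5).
Now take the inner product of this character with each irreducible chi from the table, <chi_1*chi_1, chi> = (1/5) sum_C |C| (chi_1*chi_1)(C) conj(chi(C)):
  <chi_1*chi_1, chi_0> = (1/5)[1*(1)*conj(1) + 1*(exp(4*I*pi/5))*conj(1) + 1*(exp(-2*I*pi/5))*conj(1) + 1*(exp(2*I*pi/5))*conj(1) + 1*(exp(-4*I*pi/5))*conj(1)]
      = (1/5)[(1) + (exp(4*I*pi/5)) + (exp(-2*I*pi/5)) + (exp(2*I*pi/5)) + (exp(-4*I*pi/5))] = 0/5 = 0
  <chi_1*chi_1, chi_1> = (1/5)[1*(1)*conj(1) + 1*(exp(4*I*pi/5))*conj(exp(2*I*pi/5)) + 1*(exp(-2*I*pi/5))*conj(exp(4*I*pi/5)) + 1*(exp(2*I*pi/5))*conj(exp(-4*I*pi/5)) + 1*(exp(-4*I*pi/5))*conj(exp(-2*I*pi/5))]
      = (1/5)[(1) + (exp(2*I*pi/5)) + (exp(4*I*pi/5)) + (exp(-4*I*pi/5)) + (exp(-2*I*pi/5))] = 0/5 = 0
  <chi_1*chi_1, chi_2> = (1/5)[1*(1)*conj(1) + 1*(exp(4*I*pi/5))*conj(exp(4*I*pi/5)) + 1*(exp(-2*I*pi/5))*conj(exp(-2*I*pi/5)) + 1*(exp(2*I*pi/5))*conj(exp(2*I*pi/5)) + 1*(exp(-4*I*pi/5))*conj(exp(-4*I*pi/5))]
      = (1/5)[(1) + (1) + (1) + (1) + (1)] = 5/5 = 1
  <chi_1*chi_1, chi_3> = (1/5)[1*(1)*conj(1) + 1*(exp(4*I*pi/5))*conj(exp(-4*I*pi/5)) + 1*(exp(-2*I*pi/5))*conj(exp(2*I*pi/5)) + 1*(exp(2*I*pi/5))*conj(exp(-2*I*pi/5)) + 1*(exp(-4*I*pi/5))*conj(exp(4*I*pi/5))]
      = (1/5)[(1) + (exp(-2*I*pi/5)) + (exp(-4*I*pi/5)) + (exp(4*I*pi/5)) + (exp(2*I*pi/5))] = 0/5 = 0
  <chi_1*chi_1, chi_4> = (1/5)[1*(1)*conj(1) + 1*(exp(4*I*pi/5))*conj(exp(-2*I*pi/5)) + 1*(exp(-2*I*pi/5))*conj(exp(-4*I*pi/5)) + 1*(exp(2*I*pi/5))*conj(exp(4*I*pi/5)) + 1*(exp(-4*I*pi/5))*conj(exp(2*I*pi/5))]
      = (1/5)[(1) + (exp(-4*I*pi/5)) + (exp(2*I*pi/5)) + (exp(-2*I*pi/5)) + (exp(4*I*pi/5))] = 0/5 = 0
(Exp terms are combined using exp(i*s)*conj(exp(i*t)) = exp(i*(s-t)), and sums of them are collapsed using the identity that for every m > 1 the m distinct m-th roots of unity sum to 0, e.g. 1 + exp(2*I*pi/3) + exp(-2*I*pi/3) = 0.)
Hence the multiplicities are chi_2: 1. Dimension check: dim(chi_1)*dim(chi_1) = 1*1 = 1 and sum (mult * dim) = 1*1 = 1.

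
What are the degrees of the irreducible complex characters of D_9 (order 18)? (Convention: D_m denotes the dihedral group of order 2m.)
Dimensions: 1, 1, 2, 2, 2, 2

Why: There are 6 irreducibles (= number of conjugacy classes). Their dimensions d_i satisfy sum d_i^2 = |G| = 18: 1 + 1 + 4 + 4 + 4 + 4 = 18.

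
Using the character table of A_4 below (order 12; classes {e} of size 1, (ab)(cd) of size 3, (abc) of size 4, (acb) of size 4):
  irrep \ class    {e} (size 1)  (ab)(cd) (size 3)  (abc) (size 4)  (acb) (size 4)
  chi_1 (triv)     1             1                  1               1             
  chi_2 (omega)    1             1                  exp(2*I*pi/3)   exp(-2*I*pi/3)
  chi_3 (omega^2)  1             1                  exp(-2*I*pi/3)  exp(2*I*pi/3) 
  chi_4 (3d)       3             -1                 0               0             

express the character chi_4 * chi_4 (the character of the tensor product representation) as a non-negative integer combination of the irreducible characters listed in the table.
chi_4 tensor chi_4 = chi_1 + chi_2 + chi_3 + 2*chi_4 (all other irreducibles have multiplicity 0).

Solution. The character of a tensor product is the pointwise product (chi_4 * chi_4)(C) = chi_4(C) * chi_4(C):
  {e}: (3)*(3), (ab)(cd): (-1)*(-1), (abc): (0)*(0), (acb): (0)*(0)
so (chi_4 * chi_4) takes values
  {e} -> 9, (ab)(cd) -> 1, (abc) -> 0, (acb) -> 0.
Now take the inner product of this character with each irreducible chi from the table, <chi_4*chi_4, chi> = (1/12) sum_C |C| (chi_4*chi_4)(C) conj(chi(C)):
  <chi_4*chi_4, chi_1> = (1/12)[1*(9)*conj(1) + 3*(1)*conj(1) + 4*(0)*conj(1) + 4*(0)*conj(1)]
      = (1/12)[(9) + (3) + (0) + (0)] = 12/12 = 1
  <chi_4*chi_4, chi_2> = (1/12)[1*(9)*conj(1) + 3*(1)*conj(1) + 4*(0)*conj(exp(2*I*pi/3)) + 4*(0)*conj(exp(-2*I*pi/3))]
      = (1/12)[(9) + (3) + (0) + (0)] = 12/12 = 1
  <chi_4*chi_4, chi_3> = (1/12)[1*(9)*conj(1) + 3*(1)*conj(1) + 4*(0)*conj(exp(-2*I*pi/3)) + 4*(0)*conj(exp(2*I*pi/3))]
      = (1/12)[(9) + (3) + (0) + (0)] = 12/12 = 1
  <chi_4*chi_4, chi_4> = (1/12)[1*(9)*conj(3) + 3*(1)*conj(-1) + 4*(0)*conj(0) + 4*(0)*conj(0)]
      = (1/12)[(27) + (-3) + (0) + (0)] = 24/12 = 2
(Exp terms are combined using exp(i*s)*conj(exp(i*t)) = exp(i*(s-t)), and sums of them are collapsed using the identity that for every m > 1 the m distinct m-th roots of unity sum to 0, e.g. 1 + exp(2*I*pi/3) + exp(-2*I*pi/3) = 0.)
Hence the multiplicities are chi_1: 1, chi_2: 1, chi_3: 1, chi_4: 2. Dimension check: dim(chi_4)*dim(chi_4) = 3*3 = 9 and sum (mult * dim) = 1*1 + 1*1 + 1*1 + 2*3 = 9.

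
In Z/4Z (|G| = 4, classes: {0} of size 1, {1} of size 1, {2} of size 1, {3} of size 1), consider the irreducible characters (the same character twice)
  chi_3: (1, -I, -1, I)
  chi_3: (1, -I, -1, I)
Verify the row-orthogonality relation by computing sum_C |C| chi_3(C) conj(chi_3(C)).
Sum = 4 = |G| = 4; so <chi_3, chi_3> = 1 (norm-1 confirms irreducibility).

Details: Compute term by term over conjugacy classes (|C| * chi_3(C) * conj(chi_3(C))):
  1*(1)*conj(1) + 1*(-I)*conj(-I) + 1*(-1)*conj(-1) + 1*(I)*conj(I)
  = (1) + (1) + (1) + (1)
  = 4.
(Exp terms are combined using exp(i*s)*conj(exp(i*t)) = exp(i*(s-t)), and sums of them are collapsed using the identity that for every m > 1 the m distinct m-th roots of unity sum to 0, e.g. 1 + exp(2*I*pi/3) + exp(-2*I*pi/3) = 0.)
Dividing by |G| = 4 gives 4/4 = 1, matching the row-orthogonality relation <chi_3, chi_3> = [chi_3 = chi_3].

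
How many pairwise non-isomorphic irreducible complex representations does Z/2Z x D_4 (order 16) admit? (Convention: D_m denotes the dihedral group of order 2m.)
10

Proof sketch: The number of irreducible complex representations of a finite group equals its number of conjugacy classes. For a direct product, #classes(G x H) = #classes(G) * #classes(H). Z/2Z has 2 classes (abelian), D_4 has 5 classes, so 2 * 5 = 10, so Z/2Z x D_4 (order 16) has exactly 10 irreducible complex representations.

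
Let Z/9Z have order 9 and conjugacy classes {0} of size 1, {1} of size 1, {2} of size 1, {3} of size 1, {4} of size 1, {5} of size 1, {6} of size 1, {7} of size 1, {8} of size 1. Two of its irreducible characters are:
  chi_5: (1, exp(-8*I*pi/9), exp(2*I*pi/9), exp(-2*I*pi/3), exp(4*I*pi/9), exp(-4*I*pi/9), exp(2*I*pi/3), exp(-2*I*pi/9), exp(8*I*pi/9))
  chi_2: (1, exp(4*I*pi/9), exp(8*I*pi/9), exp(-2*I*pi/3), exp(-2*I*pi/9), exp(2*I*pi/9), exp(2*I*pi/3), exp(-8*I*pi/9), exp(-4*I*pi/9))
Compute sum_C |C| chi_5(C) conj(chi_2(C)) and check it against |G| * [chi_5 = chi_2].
Sum = 0; so <chi_5, chi_2> = 0 (distinct irreducibles are orthogonal).

Justification: Compute term by term over conjugacy classes (|C| * chi_5(C) * conj(chi_2(C))):
  1*(1)*conj(1) + 1*(exp(-8*I*pi/9))*conj(exp(4*I*pi/9)) + 1*(exp(2*I*pi/9))*conj(exp(8*I*pi/9)) + 1*(exp(-2*I*pi/3))*conj(exp(-2*I*pi/3)) + 1*(exp(4*I*pi/9))*conj(exp(-2*I*pi/9)) + 1*(exp(-4*I*pi/9))*conj(exp(2*I*pi/9)) + 1*(exp(2*I*pi/3))*conj(exp(2*I*pi/3)) + 1*(exp(-2*I*pi/9))*conj(exp(-8*I*pi/9)) + 1*(exp(8*I*pi/9))*conj(exp(-4*I*pi/9))
  = (1) + (exp(2*I*pi/3)) + (exp(-2*I*pi/3)) + (1) + (exp(2*I*pi/3)) + (exp(-2*I*pi/3)) + (1) + (exp(2*I*pi/3)) + (exp(-2*I*pi/3))
  = 0.
(Exp terms are combined using exp(i*s)*conj(exp(i*t)) = exp(i*(s-t)), and sums of them are collapsed using the identity that for every m > 1 the m distinct m-th roots of unity sum to 0, e.g. 1 + exp(2*I*pi/3) + exp(-2*I*pi/3) = 0.)
Dividing by |G| = 9 gives 0/9 = 0, matching the row-orthogonality relation <chi_5, chi_2> = [chi_5 = chi_2].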